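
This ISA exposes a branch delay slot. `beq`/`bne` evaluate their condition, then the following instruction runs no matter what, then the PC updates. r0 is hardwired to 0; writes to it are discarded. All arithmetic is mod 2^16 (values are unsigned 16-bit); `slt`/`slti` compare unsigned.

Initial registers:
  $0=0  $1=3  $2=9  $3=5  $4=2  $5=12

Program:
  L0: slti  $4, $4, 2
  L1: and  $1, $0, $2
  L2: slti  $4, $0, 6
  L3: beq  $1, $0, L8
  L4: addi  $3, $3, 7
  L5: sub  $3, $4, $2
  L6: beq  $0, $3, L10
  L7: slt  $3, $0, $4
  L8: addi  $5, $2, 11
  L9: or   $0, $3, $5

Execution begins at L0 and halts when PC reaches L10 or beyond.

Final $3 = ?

12

#0 slti  $4, $4, 2 ; 0/3/9/5/0/12
#1 and  $1, $0, $2 ; 0/0/9/5/0/12
#2 slti  $4, $0, 6 ; 0/0/9/5/1/12
#3 beq  $1, $0, L8 ; 0/0/9/5/1/12 ; →target
#4 addi  $3, $3, 7 ; 0/0/9/12/1/12
#8 addi  $5, $2, 11 ; 0/0/9/12/1/20
#9 or   $0, $3, $5 ; 0/0/9/12/1/20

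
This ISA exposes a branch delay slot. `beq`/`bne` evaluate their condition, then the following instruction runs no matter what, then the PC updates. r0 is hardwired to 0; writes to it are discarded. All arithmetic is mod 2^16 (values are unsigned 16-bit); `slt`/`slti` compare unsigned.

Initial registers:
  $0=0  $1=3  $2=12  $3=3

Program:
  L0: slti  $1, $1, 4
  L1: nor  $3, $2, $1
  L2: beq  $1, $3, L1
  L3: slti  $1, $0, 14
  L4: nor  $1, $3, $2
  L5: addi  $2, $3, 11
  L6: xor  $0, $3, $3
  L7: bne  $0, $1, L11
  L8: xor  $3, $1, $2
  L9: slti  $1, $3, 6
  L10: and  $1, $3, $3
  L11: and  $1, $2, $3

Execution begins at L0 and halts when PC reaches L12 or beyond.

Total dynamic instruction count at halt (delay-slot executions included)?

PC=0  slti  $1, $1, 4        | $0=0 $1=1 $2=12 $3=3
PC=1  nor  $3, $2, $1        | $0=0 $1=1 $2=12 $3=65522
PC=2  beq  $1, $3, L1        | $0=0 $1=1 $2=12 $3=65522  [not taken]
PC=3  slti  $1, $0, 14       | $0=0 $1=1 $2=12 $3=65522
PC=4  nor  $1, $3, $2        | $0=0 $1=1 $2=12 $3=65522
PC=5  addi  $2, $3, 11       | $0=0 $1=1 $2=65533 $3=65522
PC=6  xor  $0, $3, $3        | $0=0 $1=1 $2=65533 $3=65522
PC=7  bne  $0, $1, L11       | $0=0 $1=1 $2=65533 $3=65522  [TAKEN]
PC=8  xor  $3, $1, $2        | $0=0 $1=1 $2=65533 $3=65532
PC=11 and  $1, $2, $3        | $0=0 $1=65532 $2=65533 $3=65532

10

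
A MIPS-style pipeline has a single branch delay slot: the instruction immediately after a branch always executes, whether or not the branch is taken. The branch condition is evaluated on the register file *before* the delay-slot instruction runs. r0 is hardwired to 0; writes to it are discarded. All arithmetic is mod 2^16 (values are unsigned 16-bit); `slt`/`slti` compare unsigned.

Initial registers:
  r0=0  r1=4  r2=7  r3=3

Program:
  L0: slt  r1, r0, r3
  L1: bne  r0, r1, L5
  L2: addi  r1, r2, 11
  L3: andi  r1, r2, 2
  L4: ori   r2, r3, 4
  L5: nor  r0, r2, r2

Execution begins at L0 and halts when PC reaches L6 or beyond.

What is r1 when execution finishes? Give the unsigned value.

PC=0  slt  r1, r0, r3        | r0=0 r1=1 r2=7 r3=3
PC=1  bne  r0, r1, L5        | r0=0 r1=1 r2=7 r3=3  [TAKEN]
PC=2  addi  r1, r2, 11       | r0=0 r1=18 r2=7 r3=3
PC=5  nor  r0, r2, r2        | r0=0 r1=18 r2=7 r3=3

18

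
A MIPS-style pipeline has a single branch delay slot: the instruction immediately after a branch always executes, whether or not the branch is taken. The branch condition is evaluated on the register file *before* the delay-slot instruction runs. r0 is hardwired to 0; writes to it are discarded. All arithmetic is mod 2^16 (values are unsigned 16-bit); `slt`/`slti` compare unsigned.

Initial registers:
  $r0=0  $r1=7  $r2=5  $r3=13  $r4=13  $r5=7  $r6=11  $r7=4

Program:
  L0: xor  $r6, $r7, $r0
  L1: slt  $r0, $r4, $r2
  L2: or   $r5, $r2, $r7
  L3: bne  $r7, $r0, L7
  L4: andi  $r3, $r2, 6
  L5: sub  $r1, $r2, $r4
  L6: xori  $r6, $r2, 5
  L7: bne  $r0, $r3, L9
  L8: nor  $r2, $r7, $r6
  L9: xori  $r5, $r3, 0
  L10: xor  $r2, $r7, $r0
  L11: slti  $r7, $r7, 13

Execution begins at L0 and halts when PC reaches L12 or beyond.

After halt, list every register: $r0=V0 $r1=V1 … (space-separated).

[0] xor  $r6, $r7, $r0  →  {$r0:0, $r1:7, $r2:5, $r3:13, $r4:13, $r5:7, $r6:4, $r7:4}
[1] slt  $r0, $r4, $r2  →  {$r0:0, $r1:7, $r2:5, $r3:13, $r4:13, $r5:7, $r6:4, $r7:4}
[2] or   $r5, $r2, $r7  →  {$r0:0, $r1:7, $r2:5, $r3:13, $r4:13, $r5:5, $r6:4, $r7:4}
[3] bne  $r7, $r0, L7  →  {$r0:0, $r1:7, $r2:5, $r3:13, $r4:13, $r5:5, $r6:4, $r7:4}  ⟨branch taken⟩
[4] andi  $r3, $r2, 6  →  {$r0:0, $r1:7, $r2:5, $r3:4, $r4:13, $r5:5, $r6:4, $r7:4}
[7] bne  $r0, $r3, L9  →  {$r0:0, $r1:7, $r2:5, $r3:4, $r4:13, $r5:5, $r6:4, $r7:4}  ⟨branch taken⟩
[8] nor  $r2, $r7, $r6  →  {$r0:0, $r1:7, $r2:65531, $r3:4, $r4:13, $r5:5, $r6:4, $r7:4}
[9] xori  $r5, $r3, 0  →  {$r0:0, $r1:7, $r2:65531, $r3:4, $r4:13, $r5:4, $r6:4, $r7:4}
[10] xor  $r2, $r7, $r0  →  {$r0:0, $r1:7, $r2:4, $r3:4, $r4:13, $r5:4, $r6:4, $r7:4}
[11] slti  $r7, $r7, 13  →  {$r0:0, $r1:7, $r2:4, $r3:4, $r4:13, $r5:4, $r6:4, $r7:1}

$r0=0 $r1=7 $r2=4 $r3=4 $r4=13 $r5=4 $r6=4 $r7=1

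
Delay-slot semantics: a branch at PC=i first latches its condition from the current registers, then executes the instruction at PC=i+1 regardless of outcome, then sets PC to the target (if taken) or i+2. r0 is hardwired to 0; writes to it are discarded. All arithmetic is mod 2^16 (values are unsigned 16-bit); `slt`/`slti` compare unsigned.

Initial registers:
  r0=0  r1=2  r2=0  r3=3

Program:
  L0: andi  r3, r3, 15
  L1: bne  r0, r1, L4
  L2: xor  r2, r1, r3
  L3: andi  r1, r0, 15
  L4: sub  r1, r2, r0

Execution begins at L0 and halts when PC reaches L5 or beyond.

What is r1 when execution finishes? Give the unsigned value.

  step pc=0: andi  r3, r3, 15  regs=(0,2,0,3)
  step pc=1: bne  r0, r1, L4  cond=T  regs=(0,2,0,3)
  step pc=2: xor  r2, r1, r3  regs=(0,2,1,3)
  step pc=4: sub  r1, r2, r0  regs=(0,1,1,3)

1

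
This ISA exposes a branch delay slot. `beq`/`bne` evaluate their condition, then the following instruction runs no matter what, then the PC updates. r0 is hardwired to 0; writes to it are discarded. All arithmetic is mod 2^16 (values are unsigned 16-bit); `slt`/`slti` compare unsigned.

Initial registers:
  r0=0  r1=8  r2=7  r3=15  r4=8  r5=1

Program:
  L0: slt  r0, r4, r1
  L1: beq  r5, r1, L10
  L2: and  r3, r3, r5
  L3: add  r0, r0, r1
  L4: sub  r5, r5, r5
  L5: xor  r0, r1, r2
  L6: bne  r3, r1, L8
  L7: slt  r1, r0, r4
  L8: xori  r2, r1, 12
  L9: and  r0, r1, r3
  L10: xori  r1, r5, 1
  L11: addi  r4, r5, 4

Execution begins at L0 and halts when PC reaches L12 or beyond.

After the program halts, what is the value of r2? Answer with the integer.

PC=0  slt  r0, r4, r1        | r0=0 r1=8 r2=7 r3=15 r4=8 r5=1
PC=1  beq  r5, r1, L10       | r0=0 r1=8 r2=7 r3=15 r4=8 r5=1  [not taken]
PC=2  and  r3, r3, r5        | r0=0 r1=8 r2=7 r3=1 r4=8 r5=1
PC=3  add  r0, r0, r1        | r0=0 r1=8 r2=7 r3=1 r4=8 r5=1
PC=4  sub  r5, r5, r5        | r0=0 r1=8 r2=7 r3=1 r4=8 r5=0
PC=5  xor  r0, r1, r2        | r0=0 r1=8 r2=7 r3=1 r4=8 r5=0
PC=6  bne  r3, r1, L8        | r0=0 r1=8 r2=7 r3=1 r4=8 r5=0  [TAKEN]
PC=7  slt  r1, r0, r4        | r0=0 r1=1 r2=7 r3=1 r4=8 r5=0
PC=8  xori  r2, r1, 12       | r0=0 r1=1 r2=13 r3=1 r4=8 r5=0
PC=9  and  r0, r1, r3        | r0=0 r1=1 r2=13 r3=1 r4=8 r5=0
PC=10 xori  r1, r5, 1        | r0=0 r1=1 r2=13 r3=1 r4=8 r5=0
PC=11 addi  r4, r5, 4        | r0=0 r1=1 r2=13 r3=1 r4=4 r5=0

13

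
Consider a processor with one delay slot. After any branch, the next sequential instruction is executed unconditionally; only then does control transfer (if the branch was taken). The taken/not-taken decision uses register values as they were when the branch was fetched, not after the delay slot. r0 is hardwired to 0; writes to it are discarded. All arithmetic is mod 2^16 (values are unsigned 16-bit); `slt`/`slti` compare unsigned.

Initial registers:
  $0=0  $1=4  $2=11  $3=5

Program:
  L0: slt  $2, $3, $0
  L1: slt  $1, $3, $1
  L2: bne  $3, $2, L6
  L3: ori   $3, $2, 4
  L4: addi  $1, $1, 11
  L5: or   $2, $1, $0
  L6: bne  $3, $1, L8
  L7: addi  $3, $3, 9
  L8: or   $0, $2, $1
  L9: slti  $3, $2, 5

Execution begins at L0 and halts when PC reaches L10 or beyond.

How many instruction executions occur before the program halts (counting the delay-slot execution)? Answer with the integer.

PC=0  slt  $2, $3, $0        | $0=0 $1=4 $2=0 $3=5
PC=1  slt  $1, $3, $1        | $0=0 $1=0 $2=0 $3=5
PC=2  bne  $3, $2, L6        | $0=0 $1=0 $2=0 $3=5  [TAKEN]
PC=3  ori   $3, $2, 4        | $0=0 $1=0 $2=0 $3=4
PC=6  bne  $3, $1, L8        | $0=0 $1=0 $2=0 $3=4  [TAKEN]
PC=7  addi  $3, $3, 9        | $0=0 $1=0 $2=0 $3=13
PC=8  or   $0, $2, $1        | $0=0 $1=0 $2=0 $3=13
PC=9  slti  $3, $2, 5        | $0=0 $1=0 $2=0 $3=1

8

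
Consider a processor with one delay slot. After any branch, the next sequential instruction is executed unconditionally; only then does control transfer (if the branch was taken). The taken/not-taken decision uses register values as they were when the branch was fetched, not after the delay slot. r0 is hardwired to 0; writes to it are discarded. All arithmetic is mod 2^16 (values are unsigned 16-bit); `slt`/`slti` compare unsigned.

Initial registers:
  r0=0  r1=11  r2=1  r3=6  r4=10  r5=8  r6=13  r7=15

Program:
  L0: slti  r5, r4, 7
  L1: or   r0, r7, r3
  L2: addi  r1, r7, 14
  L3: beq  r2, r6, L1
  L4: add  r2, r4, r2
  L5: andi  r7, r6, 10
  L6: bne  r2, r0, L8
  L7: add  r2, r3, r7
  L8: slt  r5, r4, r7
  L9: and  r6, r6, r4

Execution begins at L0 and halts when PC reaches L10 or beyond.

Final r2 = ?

14

[0] slti  r5, r4, 7  →  {r0:0, r1:11, r2:1, r3:6, r4:10, r5:0, r6:13, r7:15}
[1] or   r0, r7, r3  →  {r0:0, r1:11, r2:1, r3:6, r4:10, r5:0, r6:13, r7:15}
[2] addi  r1, r7, 14  →  {r0:0, r1:29, r2:1, r3:6, r4:10, r5:0, r6:13, r7:15}
[3] beq  r2, r6, L1  →  {r0:0, r1:29, r2:1, r3:6, r4:10, r5:0, r6:13, r7:15}  ⟨branch fallthrough⟩
[4] add  r2, r4, r2  →  {r0:0, r1:29, r2:11, r3:6, r4:10, r5:0, r6:13, r7:15}
[5] andi  r7, r6, 10  →  {r0:0, r1:29, r2:11, r3:6, r4:10, r5:0, r6:13, r7:8}
[6] bne  r2, r0, L8  →  {r0:0, r1:29, r2:11, r3:6, r4:10, r5:0, r6:13, r7:8}  ⟨branch taken⟩
[7] add  r2, r3, r7  →  {r0:0, r1:29, r2:14, r3:6, r4:10, r5:0, r6:13, r7:8}
[8] slt  r5, r4, r7  →  {r0:0, r1:29, r2:14, r3:6, r4:10, r5:0, r6:13, r7:8}
[9] and  r6, r6, r4  →  {r0:0, r1:29, r2:14, r3:6, r4:10, r5:0, r6:8, r7:8}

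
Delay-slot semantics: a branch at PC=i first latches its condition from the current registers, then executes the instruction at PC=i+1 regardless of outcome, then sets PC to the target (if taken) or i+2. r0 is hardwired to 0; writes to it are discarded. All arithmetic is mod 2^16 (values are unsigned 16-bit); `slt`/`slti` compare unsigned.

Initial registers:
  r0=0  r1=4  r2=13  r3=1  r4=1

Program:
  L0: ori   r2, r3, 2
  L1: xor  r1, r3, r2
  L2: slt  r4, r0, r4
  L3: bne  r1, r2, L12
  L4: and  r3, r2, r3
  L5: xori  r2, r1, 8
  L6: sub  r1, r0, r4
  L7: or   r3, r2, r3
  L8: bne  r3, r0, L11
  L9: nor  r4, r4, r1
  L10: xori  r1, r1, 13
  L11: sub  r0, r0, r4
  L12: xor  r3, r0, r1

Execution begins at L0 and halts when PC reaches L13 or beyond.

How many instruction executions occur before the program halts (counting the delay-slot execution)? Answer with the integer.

6

  step pc=0: ori   r2, r3, 2  regs=(0,4,3,1,1)
  step pc=1: xor  r1, r3, r2  regs=(0,2,3,1,1)
  step pc=2: slt  r4, r0, r4  regs=(0,2,3,1,1)
  step pc=3: bne  r1, r2, L12  cond=T  regs=(0,2,3,1,1)
  step pc=4: and  r3, r2, r3  regs=(0,2,3,1,1)
  step pc=12: xor  r3, r0, r1  regs=(0,2,3,2,1)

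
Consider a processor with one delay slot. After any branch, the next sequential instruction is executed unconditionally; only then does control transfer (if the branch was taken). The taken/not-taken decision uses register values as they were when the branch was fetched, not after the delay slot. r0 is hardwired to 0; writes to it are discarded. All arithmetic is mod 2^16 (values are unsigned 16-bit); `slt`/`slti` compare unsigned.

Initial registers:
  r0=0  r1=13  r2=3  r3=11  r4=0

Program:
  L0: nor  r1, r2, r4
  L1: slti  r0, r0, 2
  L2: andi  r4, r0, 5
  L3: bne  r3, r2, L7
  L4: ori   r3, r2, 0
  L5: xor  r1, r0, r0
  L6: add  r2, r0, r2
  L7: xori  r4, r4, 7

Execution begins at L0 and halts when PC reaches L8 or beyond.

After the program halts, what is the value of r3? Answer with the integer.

3

  step pc=0: nor  r1, r2, r4  regs=(0,65532,3,11,0)
  step pc=1: slti  r0, r0, 2  regs=(0,65532,3,11,0)
  step pc=2: andi  r4, r0, 5  regs=(0,65532,3,11,0)
  step pc=3: bne  r3, r2, L7  cond=T  regs=(0,65532,3,11,0)
  step pc=4: ori   r3, r2, 0  regs=(0,65532,3,3,0)
  step pc=7: xori  r4, r4, 7  regs=(0,65532,3,3,7)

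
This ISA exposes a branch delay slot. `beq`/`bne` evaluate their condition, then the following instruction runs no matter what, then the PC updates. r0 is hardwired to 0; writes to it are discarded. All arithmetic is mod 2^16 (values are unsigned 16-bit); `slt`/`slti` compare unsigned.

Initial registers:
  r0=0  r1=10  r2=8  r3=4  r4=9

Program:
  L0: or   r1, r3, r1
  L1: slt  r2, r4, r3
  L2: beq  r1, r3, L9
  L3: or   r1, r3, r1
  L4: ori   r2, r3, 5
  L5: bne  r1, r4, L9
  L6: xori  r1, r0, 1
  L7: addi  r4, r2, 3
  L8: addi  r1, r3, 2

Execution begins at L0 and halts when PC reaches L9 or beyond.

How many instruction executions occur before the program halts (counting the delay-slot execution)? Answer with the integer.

7

[0] or   r1, r3, r1  →  {r0:0, r1:14, r2:8, r3:4, r4:9}
[1] slt  r2, r4, r3  →  {r0:0, r1:14, r2:0, r3:4, r4:9}
[2] beq  r1, r3, L9  →  {r0:0, r1:14, r2:0, r3:4, r4:9}  ⟨branch fallthrough⟩
[3] or   r1, r3, r1  →  {r0:0, r1:14, r2:0, r3:4, r4:9}
[4] ori   r2, r3, 5  →  {r0:0, r1:14, r2:5, r3:4, r4:9}
[5] bne  r1, r4, L9  →  {r0:0, r1:14, r2:5, r3:4, r4:9}  ⟨branch taken⟩
[6] xori  r1, r0, 1  →  {r0:0, r1:1, r2:5, r3:4, r4:9}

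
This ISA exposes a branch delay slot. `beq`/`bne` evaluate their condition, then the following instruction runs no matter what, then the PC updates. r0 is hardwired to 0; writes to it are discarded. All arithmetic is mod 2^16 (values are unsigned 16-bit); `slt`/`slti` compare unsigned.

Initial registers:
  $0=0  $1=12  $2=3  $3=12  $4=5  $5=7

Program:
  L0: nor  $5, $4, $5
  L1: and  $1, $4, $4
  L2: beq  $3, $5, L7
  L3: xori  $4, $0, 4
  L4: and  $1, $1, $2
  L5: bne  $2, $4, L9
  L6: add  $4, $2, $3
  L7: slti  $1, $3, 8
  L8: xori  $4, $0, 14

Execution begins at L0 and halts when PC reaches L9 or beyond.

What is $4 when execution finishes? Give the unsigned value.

15

  step pc=0: nor  $5, $4, $5  regs=(0,12,3,12,5,65528)
  step pc=1: and  $1, $4, $4  regs=(0,5,3,12,5,65528)
  step pc=2: beq  $3, $5, L7  cond=F  regs=(0,5,3,12,5,65528)
  step pc=3: xori  $4, $0, 4  regs=(0,5,3,12,4,65528)
  step pc=4: and  $1, $1, $2  regs=(0,1,3,12,4,65528)
  step pc=5: bne  $2, $4, L9  cond=T  regs=(0,1,3,12,4,65528)
  step pc=6: add  $4, $2, $3  regs=(0,1,3,12,15,65528)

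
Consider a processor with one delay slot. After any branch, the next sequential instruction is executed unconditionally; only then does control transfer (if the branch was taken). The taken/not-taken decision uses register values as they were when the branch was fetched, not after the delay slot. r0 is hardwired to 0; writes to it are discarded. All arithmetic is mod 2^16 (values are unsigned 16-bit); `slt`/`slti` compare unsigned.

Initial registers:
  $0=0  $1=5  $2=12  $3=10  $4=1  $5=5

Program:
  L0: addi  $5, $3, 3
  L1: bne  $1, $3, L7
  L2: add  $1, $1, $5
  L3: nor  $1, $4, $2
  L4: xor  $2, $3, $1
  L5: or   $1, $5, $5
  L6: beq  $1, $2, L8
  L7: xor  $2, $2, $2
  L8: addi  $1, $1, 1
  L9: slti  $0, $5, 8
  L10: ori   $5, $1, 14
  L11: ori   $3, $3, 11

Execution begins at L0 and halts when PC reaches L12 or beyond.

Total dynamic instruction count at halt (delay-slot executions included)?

8

[0] addi  $5, $3, 3  →  {$0:0, $1:5, $2:12, $3:10, $4:1, $5:13}
[1] bne  $1, $3, L7  →  {$0:0, $1:5, $2:12, $3:10, $4:1, $5:13}  ⟨branch taken⟩
[2] add  $1, $1, $5  →  {$0:0, $1:18, $2:12, $3:10, $4:1, $5:13}
[7] xor  $2, $2, $2  →  {$0:0, $1:18, $2:0, $3:10, $4:1, $5:13}
[8] addi  $1, $1, 1  →  {$0:0, $1:19, $2:0, $3:10, $4:1, $5:13}
[9] slti  $0, $5, 8  →  {$0:0, $1:19, $2:0, $3:10, $4:1, $5:13}
[10] ori   $5, $1, 14  →  {$0:0, $1:19, $2:0, $3:10, $4:1, $5:31}
[11] ori   $3, $3, 11  →  {$0:0, $1:19, $2:0, $3:11, $4:1, $5:31}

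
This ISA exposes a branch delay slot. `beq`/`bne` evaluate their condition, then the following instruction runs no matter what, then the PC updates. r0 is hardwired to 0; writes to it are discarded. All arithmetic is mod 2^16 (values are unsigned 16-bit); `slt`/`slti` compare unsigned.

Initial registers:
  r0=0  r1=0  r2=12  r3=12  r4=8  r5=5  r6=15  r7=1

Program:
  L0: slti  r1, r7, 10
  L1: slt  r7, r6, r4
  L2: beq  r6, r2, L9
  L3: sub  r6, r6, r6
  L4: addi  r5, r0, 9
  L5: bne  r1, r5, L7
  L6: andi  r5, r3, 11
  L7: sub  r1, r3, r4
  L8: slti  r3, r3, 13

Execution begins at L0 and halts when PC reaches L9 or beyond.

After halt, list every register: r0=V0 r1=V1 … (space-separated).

#0 slti  r1, r7, 10 ; 0/1/12/12/8/5/15/1
#1 slt  r7, r6, r4 ; 0/1/12/12/8/5/15/0
#2 beq  r6, r2, L9 ; 0/1/12/12/8/5/15/0 ; →fallthru
#3 sub  r6, r6, r6 ; 0/1/12/12/8/5/0/0
#4 addi  r5, r0, 9 ; 0/1/12/12/8/9/0/0
#5 bne  r1, r5, L7 ; 0/1/12/12/8/9/0/0 ; →target
#6 andi  r5, r3, 11 ; 0/1/12/12/8/8/0/0
#7 sub  r1, r3, r4 ; 0/4/12/12/8/8/0/0
#8 slti  r3, r3, 13 ; 0/4/12/1/8/8/0/0

r0=0 r1=4 r2=12 r3=1 r4=8 r5=8 r6=0 r7=0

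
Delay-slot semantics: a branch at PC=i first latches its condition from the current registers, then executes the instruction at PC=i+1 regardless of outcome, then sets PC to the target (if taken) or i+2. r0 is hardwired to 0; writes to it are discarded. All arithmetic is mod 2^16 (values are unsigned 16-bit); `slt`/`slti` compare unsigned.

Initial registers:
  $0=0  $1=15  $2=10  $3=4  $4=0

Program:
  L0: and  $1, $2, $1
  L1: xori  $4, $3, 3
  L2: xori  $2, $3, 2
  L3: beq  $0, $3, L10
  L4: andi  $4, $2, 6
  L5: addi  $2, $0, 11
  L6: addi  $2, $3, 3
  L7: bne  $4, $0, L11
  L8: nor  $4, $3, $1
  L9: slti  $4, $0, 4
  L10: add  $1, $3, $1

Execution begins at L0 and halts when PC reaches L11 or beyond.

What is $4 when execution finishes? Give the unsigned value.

65521

PC=0  and  $1, $2, $1        | $0=0 $1=10 $2=10 $3=4 $4=0
PC=1  xori  $4, $3, 3        | $0=0 $1=10 $2=10 $3=4 $4=7
PC=2  xori  $2, $3, 2        | $0=0 $1=10 $2=6 $3=4 $4=7
PC=3  beq  $0, $3, L10       | $0=0 $1=10 $2=6 $3=4 $4=7  [not taken]
PC=4  andi  $4, $2, 6        | $0=0 $1=10 $2=6 $3=4 $4=6
PC=5  addi  $2, $0, 11       | $0=0 $1=10 $2=11 $3=4 $4=6
PC=6  addi  $2, $3, 3        | $0=0 $1=10 $2=7 $3=4 $4=6
PC=7  bne  $4, $0, L11       | $0=0 $1=10 $2=7 $3=4 $4=6  [TAKEN]
PC=8  nor  $4, $3, $1        | $0=0 $1=10 $2=7 $3=4 $4=65521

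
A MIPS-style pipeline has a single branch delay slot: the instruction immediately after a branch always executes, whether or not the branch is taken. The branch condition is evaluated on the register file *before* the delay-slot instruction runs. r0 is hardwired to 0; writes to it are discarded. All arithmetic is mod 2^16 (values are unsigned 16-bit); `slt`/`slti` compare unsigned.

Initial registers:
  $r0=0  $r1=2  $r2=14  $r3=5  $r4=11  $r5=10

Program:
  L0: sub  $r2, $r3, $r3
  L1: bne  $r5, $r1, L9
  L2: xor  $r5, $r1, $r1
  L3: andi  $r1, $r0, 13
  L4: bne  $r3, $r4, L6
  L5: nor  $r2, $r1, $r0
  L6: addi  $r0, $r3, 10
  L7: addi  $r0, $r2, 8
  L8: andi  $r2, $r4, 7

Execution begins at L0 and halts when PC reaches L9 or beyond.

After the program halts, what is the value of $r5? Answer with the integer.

0

[0] sub  $r2, $r3, $r3  →  {$r0:0, $r1:2, $r2:0, $r3:5, $r4:11, $r5:10}
[1] bne  $r5, $r1, L9  →  {$r0:0, $r1:2, $r2:0, $r3:5, $r4:11, $r5:10}  ⟨branch taken⟩
[2] xor  $r5, $r1, $r1  →  {$r0:0, $r1:2, $r2:0, $r3:5, $r4:11, $r5:0}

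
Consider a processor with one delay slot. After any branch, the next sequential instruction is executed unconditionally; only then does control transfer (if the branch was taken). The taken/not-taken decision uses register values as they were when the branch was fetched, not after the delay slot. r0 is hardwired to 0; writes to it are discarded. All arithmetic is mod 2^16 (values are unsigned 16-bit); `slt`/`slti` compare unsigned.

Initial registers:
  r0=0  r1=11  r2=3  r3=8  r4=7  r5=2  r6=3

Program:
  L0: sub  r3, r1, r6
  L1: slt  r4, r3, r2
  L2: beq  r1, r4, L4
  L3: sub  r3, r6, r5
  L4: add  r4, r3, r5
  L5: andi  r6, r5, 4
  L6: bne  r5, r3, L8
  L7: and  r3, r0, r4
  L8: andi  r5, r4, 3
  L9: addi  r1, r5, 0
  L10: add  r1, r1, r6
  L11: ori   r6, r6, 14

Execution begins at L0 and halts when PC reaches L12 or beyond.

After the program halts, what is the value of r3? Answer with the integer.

PC=0  sub  r3, r1, r6        | r0=0 r1=11 r2=3 r3=8 r4=7 r5=2 r6=3
PC=1  slt  r4, r3, r2        | r0=0 r1=11 r2=3 r3=8 r4=0 r5=2 r6=3
PC=2  beq  r1, r4, L4        | r0=0 r1=11 r2=3 r3=8 r4=0 r5=2 r6=3  [not taken]
PC=3  sub  r3, r6, r5        | r0=0 r1=11 r2=3 r3=1 r4=0 r5=2 r6=3
PC=4  add  r4, r3, r5        | r0=0 r1=11 r2=3 r3=1 r4=3 r5=2 r6=3
PC=5  andi  r6, r5, 4        | r0=0 r1=11 r2=3 r3=1 r4=3 r5=2 r6=0
PC=6  bne  r5, r3, L8        | r0=0 r1=11 r2=3 r3=1 r4=3 r5=2 r6=0  [TAKEN]
PC=7  and  r3, r0, r4        | r0=0 r1=11 r2=3 r3=0 r4=3 r5=2 r6=0
PC=8  andi  r5, r4, 3        | r0=0 r1=11 r2=3 r3=0 r4=3 r5=3 r6=0
PC=9  addi  r1, r5, 0        | r0=0 r1=3 r2=3 r3=0 r4=3 r5=3 r6=0
PC=10 add  r1, r1, r6        | r0=0 r1=3 r2=3 r3=0 r4=3 r5=3 r6=0
PC=11 ori   r6, r6, 14       | r0=0 r1=3 r2=3 r3=0 r4=3 r5=3 r6=14

0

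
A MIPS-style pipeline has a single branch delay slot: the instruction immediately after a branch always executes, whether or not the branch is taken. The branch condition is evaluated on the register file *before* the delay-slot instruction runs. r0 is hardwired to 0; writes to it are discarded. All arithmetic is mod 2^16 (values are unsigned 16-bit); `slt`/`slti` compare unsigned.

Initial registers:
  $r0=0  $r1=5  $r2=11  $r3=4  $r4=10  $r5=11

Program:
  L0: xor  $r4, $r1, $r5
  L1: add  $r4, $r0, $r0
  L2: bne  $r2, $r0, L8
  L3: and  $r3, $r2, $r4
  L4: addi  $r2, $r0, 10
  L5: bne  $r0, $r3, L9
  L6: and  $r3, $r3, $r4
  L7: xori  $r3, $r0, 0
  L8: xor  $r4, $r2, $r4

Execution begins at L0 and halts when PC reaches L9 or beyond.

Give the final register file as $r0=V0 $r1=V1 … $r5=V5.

#0 xor  $r4, $r1, $r5 ; 0/5/11/4/14/11
#1 add  $r4, $r0, $r0 ; 0/5/11/4/0/11
#2 bne  $r2, $r0, L8 ; 0/5/11/4/0/11 ; →target
#3 and  $r3, $r2, $r4 ; 0/5/11/0/0/11
#8 xor  $r4, $r2, $r4 ; 0/5/11/0/11/11

$r0=0 $r1=5 $r2=11 $r3=0 $r4=11 $r5=11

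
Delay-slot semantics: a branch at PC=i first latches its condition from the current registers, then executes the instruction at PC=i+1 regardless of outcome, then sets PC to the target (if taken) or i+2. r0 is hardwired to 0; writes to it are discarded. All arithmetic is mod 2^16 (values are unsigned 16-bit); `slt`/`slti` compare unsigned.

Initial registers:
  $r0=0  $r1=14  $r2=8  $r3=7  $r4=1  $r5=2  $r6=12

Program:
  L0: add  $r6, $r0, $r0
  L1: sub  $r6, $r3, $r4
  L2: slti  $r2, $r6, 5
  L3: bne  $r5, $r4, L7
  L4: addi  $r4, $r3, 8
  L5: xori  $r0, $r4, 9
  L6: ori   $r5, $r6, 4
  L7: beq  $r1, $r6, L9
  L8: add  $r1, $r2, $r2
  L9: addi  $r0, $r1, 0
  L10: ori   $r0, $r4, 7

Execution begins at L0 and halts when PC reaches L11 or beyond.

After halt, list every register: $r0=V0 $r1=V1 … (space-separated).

$r0=0 $r1=0 $r2=0 $r3=7 $r4=15 $r5=2 $r6=6

PC=0  add  $r6, $r0, $r0     | $r0=0 $r1=14 $r2=8 $r3=7 $r4=1 $r5=2 $r6=0
PC=1  sub  $r6, $r3, $r4     | $r0=0 $r1=14 $r2=8 $r3=7 $r4=1 $r5=2 $r6=6
PC=2  slti  $r2, $r6, 5      | $r0=0 $r1=14 $r2=0 $r3=7 $r4=1 $r5=2 $r6=6
PC=3  bne  $r5, $r4, L7      | $r0=0 $r1=14 $r2=0 $r3=7 $r4=1 $r5=2 $r6=6  [TAKEN]
PC=4  addi  $r4, $r3, 8      | $r0=0 $r1=14 $r2=0 $r3=7 $r4=15 $r5=2 $r6=6
PC=7  beq  $r1, $r6, L9      | $r0=0 $r1=14 $r2=0 $r3=7 $r4=15 $r5=2 $r6=6  [not taken]
PC=8  add  $r1, $r2, $r2     | $r0=0 $r1=0 $r2=0 $r3=7 $r4=15 $r5=2 $r6=6
PC=9  addi  $r0, $r1, 0      | $r0=0 $r1=0 $r2=0 $r3=7 $r4=15 $r5=2 $r6=6
PC=10 ori   $r0, $r4, 7      | $r0=0 $r1=0 $r2=0 $r3=7 $r4=15 $r5=2 $r6=6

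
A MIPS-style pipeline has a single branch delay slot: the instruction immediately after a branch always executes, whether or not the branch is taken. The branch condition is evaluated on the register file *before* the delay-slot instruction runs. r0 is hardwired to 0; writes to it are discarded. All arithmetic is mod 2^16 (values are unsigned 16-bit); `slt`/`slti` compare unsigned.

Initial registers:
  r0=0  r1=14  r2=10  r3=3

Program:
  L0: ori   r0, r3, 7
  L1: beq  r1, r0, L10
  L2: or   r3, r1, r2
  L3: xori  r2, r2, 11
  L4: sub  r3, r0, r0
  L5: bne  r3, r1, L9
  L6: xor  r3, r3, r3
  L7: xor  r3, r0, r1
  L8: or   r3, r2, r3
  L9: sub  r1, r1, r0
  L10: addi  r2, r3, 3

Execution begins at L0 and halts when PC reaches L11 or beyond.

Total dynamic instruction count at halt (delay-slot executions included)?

  step pc=0: ori   r0, r3, 7  regs=(0,14,10,3)
  step pc=1: beq  r1, r0, L10  cond=F  regs=(0,14,10,3)
  step pc=2: or   r3, r1, r2  regs=(0,14,10,14)
  step pc=3: xori  r2, r2, 11  regs=(0,14,1,14)
  step pc=4: sub  r3, r0, r0  regs=(0,14,1,0)
  step pc=5: bne  r3, r1, L9  cond=T  regs=(0,14,1,0)
  step pc=6: xor  r3, r3, r3  regs=(0,14,1,0)
  step pc=9: sub  r1, r1, r0  regs=(0,14,1,0)
  step pc=10: addi  r2, r3, 3  regs=(0,14,3,0)

9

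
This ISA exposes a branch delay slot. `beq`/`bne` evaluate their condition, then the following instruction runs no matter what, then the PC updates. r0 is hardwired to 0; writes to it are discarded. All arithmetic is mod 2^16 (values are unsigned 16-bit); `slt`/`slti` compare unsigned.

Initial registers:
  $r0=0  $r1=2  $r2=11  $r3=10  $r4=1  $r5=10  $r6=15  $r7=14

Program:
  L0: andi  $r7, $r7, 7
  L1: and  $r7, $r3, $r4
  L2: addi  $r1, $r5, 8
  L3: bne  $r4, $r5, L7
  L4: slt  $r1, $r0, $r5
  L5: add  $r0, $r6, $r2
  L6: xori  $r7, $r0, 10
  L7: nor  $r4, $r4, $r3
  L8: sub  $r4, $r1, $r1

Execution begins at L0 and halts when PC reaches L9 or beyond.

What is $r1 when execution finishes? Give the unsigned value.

PC=0  andi  $r7, $r7, 7      | $r0=0 $r1=2 $r2=11 $r3=10 $r4=1 $r5=10 $r6=15 $r7=6
PC=1  and  $r7, $r3, $r4     | $r0=0 $r1=2 $r2=11 $r3=10 $r4=1 $r5=10 $r6=15 $r7=0
PC=2  addi  $r1, $r5, 8      | $r0=0 $r1=18 $r2=11 $r3=10 $r4=1 $r5=10 $r6=15 $r7=0
PC=3  bne  $r4, $r5, L7      | $r0=0 $r1=18 $r2=11 $r3=10 $r4=1 $r5=10 $r6=15 $r7=0  [TAKEN]
PC=4  slt  $r1, $r0, $r5     | $r0=0 $r1=1 $r2=11 $r3=10 $r4=1 $r5=10 $r6=15 $r7=0
PC=7  nor  $r4, $r4, $r3     | $r0=0 $r1=1 $r2=11 $r3=10 $r4=65524 $r5=10 $r6=15 $r7=0
PC=8  sub  $r4, $r1, $r1     | $r0=0 $r1=1 $r2=11 $r3=10 $r4=0 $r5=10 $r6=15 $r7=0

1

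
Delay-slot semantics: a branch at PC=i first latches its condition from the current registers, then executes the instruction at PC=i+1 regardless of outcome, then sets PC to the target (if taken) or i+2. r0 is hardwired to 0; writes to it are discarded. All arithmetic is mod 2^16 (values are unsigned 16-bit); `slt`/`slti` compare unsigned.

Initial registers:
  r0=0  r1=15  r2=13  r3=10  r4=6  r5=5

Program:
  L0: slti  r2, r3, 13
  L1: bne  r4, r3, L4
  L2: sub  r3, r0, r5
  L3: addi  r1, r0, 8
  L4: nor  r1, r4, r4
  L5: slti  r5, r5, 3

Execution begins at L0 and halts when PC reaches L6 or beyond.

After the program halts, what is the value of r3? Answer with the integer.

  step pc=0: slti  r2, r3, 13  regs=(0,15,1,10,6,5)
  step pc=1: bne  r4, r3, L4  cond=T  regs=(0,15,1,10,6,5)
  step pc=2: sub  r3, r0, r5  regs=(0,15,1,65531,6,5)
  step pc=4: nor  r1, r4, r4  regs=(0,65529,1,65531,6,5)
  step pc=5: slti  r5, r5, 3  regs=(0,65529,1,65531,6,0)

65531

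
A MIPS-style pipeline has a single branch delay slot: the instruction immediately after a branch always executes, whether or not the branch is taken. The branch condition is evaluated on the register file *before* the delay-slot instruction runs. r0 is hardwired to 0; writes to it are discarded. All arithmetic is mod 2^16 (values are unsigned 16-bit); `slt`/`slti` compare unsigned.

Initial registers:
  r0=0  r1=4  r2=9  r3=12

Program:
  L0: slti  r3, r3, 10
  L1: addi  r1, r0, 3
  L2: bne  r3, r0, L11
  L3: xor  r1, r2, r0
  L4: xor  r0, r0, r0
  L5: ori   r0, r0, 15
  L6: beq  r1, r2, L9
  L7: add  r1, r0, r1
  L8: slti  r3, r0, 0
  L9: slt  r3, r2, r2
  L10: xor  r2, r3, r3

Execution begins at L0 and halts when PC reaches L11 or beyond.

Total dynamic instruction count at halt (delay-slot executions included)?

[0] slti  r3, r3, 10  →  {r0:0, r1:4, r2:9, r3:0}
[1] addi  r1, r0, 3  →  {r0:0, r1:3, r2:9, r3:0}
[2] bne  r3, r0, L11  →  {r0:0, r1:3, r2:9, r3:0}  ⟨branch fallthrough⟩
[3] xor  r1, r2, r0  →  {r0:0, r1:9, r2:9, r3:0}
[4] xor  r0, r0, r0  →  {r0:0, r1:9, r2:9, r3:0}
[5] ori   r0, r0, 15  →  {r0:0, r1:9, r2:9, r3:0}
[6] beq  r1, r2, L9  →  {r0:0, r1:9, r2:9, r3:0}  ⟨branch taken⟩
[7] add  r1, r0, r1  →  {r0:0, r1:9, r2:9, r3:0}
[9] slt  r3, r2, r2  →  {r0:0, r1:9, r2:9, r3:0}
[10] xor  r2, r3, r3  →  {r0:0, r1:9, r2:0, r3:0}

10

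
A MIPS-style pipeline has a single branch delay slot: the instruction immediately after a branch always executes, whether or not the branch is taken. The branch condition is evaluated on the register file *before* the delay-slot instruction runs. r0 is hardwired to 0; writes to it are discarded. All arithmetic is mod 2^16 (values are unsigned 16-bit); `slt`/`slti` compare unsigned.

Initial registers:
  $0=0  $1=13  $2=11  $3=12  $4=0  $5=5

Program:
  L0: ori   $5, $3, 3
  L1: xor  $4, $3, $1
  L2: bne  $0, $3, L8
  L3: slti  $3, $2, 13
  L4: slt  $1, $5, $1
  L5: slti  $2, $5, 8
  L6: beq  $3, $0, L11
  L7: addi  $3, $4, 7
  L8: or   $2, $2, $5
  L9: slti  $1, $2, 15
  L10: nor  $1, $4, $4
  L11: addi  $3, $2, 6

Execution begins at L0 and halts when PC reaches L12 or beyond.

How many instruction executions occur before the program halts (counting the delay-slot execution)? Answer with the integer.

  step pc=0: ori   $5, $3, 3  regs=(0,13,11,12,0,15)
  step pc=1: xor  $4, $3, $1  regs=(0,13,11,12,1,15)
  step pc=2: bne  $0, $3, L8  cond=T  regs=(0,13,11,12,1,15)
  step pc=3: slti  $3, $2, 13  regs=(0,13,11,1,1,15)
  step pc=8: or   $2, $2, $5  regs=(0,13,15,1,1,15)
  step pc=9: slti  $1, $2, 15  regs=(0,0,15,1,1,15)
  step pc=10: nor  $1, $4, $4  regs=(0,65534,15,1,1,15)
  step pc=11: addi  $3, $2, 6  regs=(0,65534,15,21,1,15)

8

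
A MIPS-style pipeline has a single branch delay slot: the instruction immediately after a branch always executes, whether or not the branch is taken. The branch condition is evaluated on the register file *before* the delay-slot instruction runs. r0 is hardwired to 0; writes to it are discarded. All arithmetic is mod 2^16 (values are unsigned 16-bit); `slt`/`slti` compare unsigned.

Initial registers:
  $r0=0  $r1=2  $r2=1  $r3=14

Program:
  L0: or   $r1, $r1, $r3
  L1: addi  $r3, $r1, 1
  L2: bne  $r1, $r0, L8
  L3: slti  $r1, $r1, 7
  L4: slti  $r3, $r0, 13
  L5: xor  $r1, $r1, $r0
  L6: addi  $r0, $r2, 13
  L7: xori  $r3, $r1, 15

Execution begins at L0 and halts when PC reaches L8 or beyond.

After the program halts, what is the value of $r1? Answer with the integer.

0

PC=0  or   $r1, $r1, $r3     | $r0=0 $r1=14 $r2=1 $r3=14
PC=1  addi  $r3, $r1, 1      | $r0=0 $r1=14 $r2=1 $r3=15
PC=2  bne  $r1, $r0, L8      | $r0=0 $r1=14 $r2=1 $r3=15  [TAKEN]
PC=3  slti  $r1, $r1, 7      | $r0=0 $r1=0 $r2=1 $r3=15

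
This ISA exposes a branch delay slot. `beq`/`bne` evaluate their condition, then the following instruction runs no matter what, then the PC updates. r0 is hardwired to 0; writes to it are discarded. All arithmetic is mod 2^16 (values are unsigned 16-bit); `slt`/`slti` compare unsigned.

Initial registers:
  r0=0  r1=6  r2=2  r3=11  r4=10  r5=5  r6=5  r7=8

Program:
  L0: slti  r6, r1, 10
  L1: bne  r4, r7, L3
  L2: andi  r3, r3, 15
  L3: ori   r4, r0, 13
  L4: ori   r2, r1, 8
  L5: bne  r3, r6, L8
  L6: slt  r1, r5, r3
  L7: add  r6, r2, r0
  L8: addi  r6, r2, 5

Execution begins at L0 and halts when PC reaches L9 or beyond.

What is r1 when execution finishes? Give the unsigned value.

1

  step pc=0: slti  r6, r1, 10  regs=(0,6,2,11,10,5,1,8)
  step pc=1: bne  r4, r7, L3  cond=T  regs=(0,6,2,11,10,5,1,8)
  step pc=2: andi  r3, r3, 15  regs=(0,6,2,11,10,5,1,8)
  step pc=3: ori   r4, r0, 13  regs=(0,6,2,11,13,5,1,8)
  step pc=4: ori   r2, r1, 8  regs=(0,6,14,11,13,5,1,8)
  step pc=5: bne  r3, r6, L8  cond=T  regs=(0,6,14,11,13,5,1,8)
  step pc=6: slt  r1, r5, r3  regs=(0,1,14,11,13,5,1,8)
  step pc=8: addi  r6, r2, 5  regs=(0,1,14,11,13,5,19,8)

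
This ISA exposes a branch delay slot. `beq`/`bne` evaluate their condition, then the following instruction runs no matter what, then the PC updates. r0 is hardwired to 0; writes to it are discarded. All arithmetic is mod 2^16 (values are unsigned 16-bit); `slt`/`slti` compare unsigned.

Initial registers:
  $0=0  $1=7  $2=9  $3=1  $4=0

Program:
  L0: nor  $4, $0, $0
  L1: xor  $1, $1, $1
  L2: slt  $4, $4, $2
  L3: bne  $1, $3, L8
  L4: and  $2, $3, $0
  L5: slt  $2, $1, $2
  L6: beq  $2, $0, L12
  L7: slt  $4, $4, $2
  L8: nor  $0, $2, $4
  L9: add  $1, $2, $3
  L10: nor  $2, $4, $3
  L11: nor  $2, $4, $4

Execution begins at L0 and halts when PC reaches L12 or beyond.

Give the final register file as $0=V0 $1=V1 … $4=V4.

#0 nor  $4, $0, $0 ; 0/7/9/1/65535
#1 xor  $1, $1, $1 ; 0/0/9/1/65535
#2 slt  $4, $4, $2 ; 0/0/9/1/0
#3 bne  $1, $3, L8 ; 0/0/9/1/0 ; →target
#4 and  $2, $3, $0 ; 0/0/0/1/0
#8 nor  $0, $2, $4 ; 0/0/0/1/0
#9 add  $1, $2, $3 ; 0/1/0/1/0
#10 nor  $2, $4, $3 ; 0/1/65534/1/0
#11 nor  $2, $4, $4 ; 0/1/65535/1/0

$0=0 $1=1 $2=65535 $3=1 $4=0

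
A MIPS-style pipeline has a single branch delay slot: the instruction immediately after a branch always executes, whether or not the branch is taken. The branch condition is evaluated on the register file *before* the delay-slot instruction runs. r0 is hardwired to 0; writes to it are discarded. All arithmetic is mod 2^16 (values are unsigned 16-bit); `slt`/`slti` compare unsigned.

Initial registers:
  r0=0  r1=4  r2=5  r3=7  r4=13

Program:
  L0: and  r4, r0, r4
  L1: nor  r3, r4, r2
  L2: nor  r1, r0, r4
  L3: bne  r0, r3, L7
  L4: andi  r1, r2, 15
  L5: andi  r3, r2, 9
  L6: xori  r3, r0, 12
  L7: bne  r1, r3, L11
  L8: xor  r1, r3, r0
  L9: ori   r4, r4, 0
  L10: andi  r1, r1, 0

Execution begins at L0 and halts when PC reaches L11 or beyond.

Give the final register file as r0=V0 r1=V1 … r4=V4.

  step pc=0: and  r4, r0, r4  regs=(0,4,5,7,0)
  step pc=1: nor  r3, r4, r2  regs=(0,4,5,65530,0)
  step pc=2: nor  r1, r0, r4  regs=(0,65535,5,65530,0)
  step pc=3: bne  r0, r3, L7  cond=T  regs=(0,65535,5,65530,0)
  step pc=4: andi  r1, r2, 15  regs=(0,5,5,65530,0)
  step pc=7: bne  r1, r3, L11  cond=T  regs=(0,5,5,65530,0)
  step pc=8: xor  r1, r3, r0  regs=(0,65530,5,65530,0)

r0=0 r1=65530 r2=5 r3=65530 r4=0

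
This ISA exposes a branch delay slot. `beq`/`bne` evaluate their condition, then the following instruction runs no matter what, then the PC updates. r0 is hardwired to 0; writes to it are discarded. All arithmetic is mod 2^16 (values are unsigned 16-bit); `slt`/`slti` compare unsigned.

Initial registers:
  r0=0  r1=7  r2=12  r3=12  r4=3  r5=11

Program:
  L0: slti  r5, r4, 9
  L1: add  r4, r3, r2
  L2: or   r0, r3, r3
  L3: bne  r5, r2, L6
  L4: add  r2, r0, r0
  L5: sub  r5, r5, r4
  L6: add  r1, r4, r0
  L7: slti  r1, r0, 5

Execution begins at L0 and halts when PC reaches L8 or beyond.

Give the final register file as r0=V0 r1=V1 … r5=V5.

#0 slti  r5, r4, 9 ; 0/7/12/12/3/1
#1 add  r4, r3, r2 ; 0/7/12/12/24/1
#2 or   r0, r3, r3 ; 0/7/12/12/24/1
#3 bne  r5, r2, L6 ; 0/7/12/12/24/1 ; →target
#4 add  r2, r0, r0 ; 0/7/0/12/24/1
#6 add  r1, r4, r0 ; 0/24/0/12/24/1
#7 slti  r1, r0, 5 ; 0/1/0/12/24/1

r0=0 r1=1 r2=0 r3=12 r4=24 r5=1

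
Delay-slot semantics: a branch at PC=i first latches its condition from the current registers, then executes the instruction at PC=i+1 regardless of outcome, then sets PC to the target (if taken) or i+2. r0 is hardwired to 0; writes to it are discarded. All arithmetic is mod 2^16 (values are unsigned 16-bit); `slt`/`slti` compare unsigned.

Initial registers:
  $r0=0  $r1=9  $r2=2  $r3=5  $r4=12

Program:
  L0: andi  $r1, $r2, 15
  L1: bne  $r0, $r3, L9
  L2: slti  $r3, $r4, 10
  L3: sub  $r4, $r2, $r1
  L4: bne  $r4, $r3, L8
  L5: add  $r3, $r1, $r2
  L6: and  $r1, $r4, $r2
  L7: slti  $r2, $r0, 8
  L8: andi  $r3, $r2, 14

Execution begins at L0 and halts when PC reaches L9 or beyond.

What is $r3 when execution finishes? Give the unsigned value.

[0] andi  $r1, $r2, 15  →  {$r0:0, $r1:2, $r2:2, $r3:5, $r4:12}
[1] bne  $r0, $r3, L9  →  {$r0:0, $r1:2, $r2:2, $r3:5, $r4:12}  ⟨branch taken⟩
[2] slti  $r3, $r4, 10  →  {$r0:0, $r1:2, $r2:2, $r3:0, $r4:12}

0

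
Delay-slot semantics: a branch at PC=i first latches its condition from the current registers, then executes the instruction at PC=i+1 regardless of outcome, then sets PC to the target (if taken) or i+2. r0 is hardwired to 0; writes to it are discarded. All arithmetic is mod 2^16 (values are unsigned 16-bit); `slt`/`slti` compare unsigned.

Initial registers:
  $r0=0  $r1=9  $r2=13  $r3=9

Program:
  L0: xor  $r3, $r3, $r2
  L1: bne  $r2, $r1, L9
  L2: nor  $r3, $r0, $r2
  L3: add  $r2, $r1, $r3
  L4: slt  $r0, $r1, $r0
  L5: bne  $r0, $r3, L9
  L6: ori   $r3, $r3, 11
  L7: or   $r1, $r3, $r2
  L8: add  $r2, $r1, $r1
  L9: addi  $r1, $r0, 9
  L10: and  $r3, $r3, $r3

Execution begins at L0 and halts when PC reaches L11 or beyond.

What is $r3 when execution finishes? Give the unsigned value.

65522

[0] xor  $r3, $r3, $r2  →  {$r0:0, $r1:9, $r2:13, $r3:4}
[1] bne  $r2, $r1, L9  →  {$r0:0, $r1:9, $r2:13, $r3:4}  ⟨branch taken⟩
[2] nor  $r3, $r0, $r2  →  {$r0:0, $r1:9, $r2:13, $r3:65522}
[9] addi  $r1, $r0, 9  →  {$r0:0, $r1:9, $r2:13, $r3:65522}
[10] and  $r3, $r3, $r3  →  {$r0:0, $r1:9, $r2:13, $r3:65522}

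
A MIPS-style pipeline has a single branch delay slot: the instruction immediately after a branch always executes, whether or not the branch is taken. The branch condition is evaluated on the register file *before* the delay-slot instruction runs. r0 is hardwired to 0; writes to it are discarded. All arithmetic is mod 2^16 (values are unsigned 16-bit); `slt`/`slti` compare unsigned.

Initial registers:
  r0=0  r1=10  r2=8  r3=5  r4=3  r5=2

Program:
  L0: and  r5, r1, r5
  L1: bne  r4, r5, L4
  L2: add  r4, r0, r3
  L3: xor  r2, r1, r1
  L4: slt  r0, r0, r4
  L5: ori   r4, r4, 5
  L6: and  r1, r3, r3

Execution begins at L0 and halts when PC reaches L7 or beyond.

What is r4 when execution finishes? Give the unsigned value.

5

  step pc=0: and  r5, r1, r5  regs=(0,10,8,5,3,2)
  step pc=1: bne  r4, r5, L4  cond=T  regs=(0,10,8,5,3,2)
  step pc=2: add  r4, r0, r3  regs=(0,10,8,5,5,2)
  step pc=4: slt  r0, r0, r4  regs=(0,10,8,5,5,2)
  step pc=5: ori   r4, r4, 5  regs=(0,10,8,5,5,2)
  step pc=6: and  r1, r3, r3  regs=(0,5,8,5,5,2)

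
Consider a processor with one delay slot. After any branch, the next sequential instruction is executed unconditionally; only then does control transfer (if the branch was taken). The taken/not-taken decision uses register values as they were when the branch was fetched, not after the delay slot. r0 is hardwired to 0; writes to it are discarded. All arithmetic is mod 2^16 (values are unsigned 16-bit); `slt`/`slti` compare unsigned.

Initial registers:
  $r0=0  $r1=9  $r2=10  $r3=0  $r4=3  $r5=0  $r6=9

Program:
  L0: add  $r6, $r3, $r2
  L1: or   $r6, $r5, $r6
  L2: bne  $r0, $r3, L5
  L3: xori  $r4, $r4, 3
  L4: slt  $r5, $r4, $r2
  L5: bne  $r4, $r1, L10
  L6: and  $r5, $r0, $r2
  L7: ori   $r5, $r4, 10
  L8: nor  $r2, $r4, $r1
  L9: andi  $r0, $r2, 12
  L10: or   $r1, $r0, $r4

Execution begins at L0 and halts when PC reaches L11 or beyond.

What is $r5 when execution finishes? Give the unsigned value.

PC=0  add  $r6, $r3, $r2     | $r0=0 $r1=9 $r2=10 $r3=0 $r4=3 $r5=0 $r6=10
PC=1  or   $r6, $r5, $r6     | $r0=0 $r1=9 $r2=10 $r3=0 $r4=3 $r5=0 $r6=10
PC=2  bne  $r0, $r3, L5      | $r0=0 $r1=9 $r2=10 $r3=0 $r4=3 $r5=0 $r6=10  [not taken]
PC=3  xori  $r4, $r4, 3      | $r0=0 $r1=9 $r2=10 $r3=0 $r4=0 $r5=0 $r6=10
PC=4  slt  $r5, $r4, $r2     | $r0=0 $r1=9 $r2=10 $r3=0 $r4=0 $r5=1 $r6=10
PC=5  bne  $r4, $r1, L10     | $r0=0 $r1=9 $r2=10 $r3=0 $r4=0 $r5=1 $r6=10  [TAKEN]
PC=6  and  $r5, $r0, $r2     | $r0=0 $r1=9 $r2=10 $r3=0 $r4=0 $r5=0 $r6=10
PC=10 or   $r1, $r0, $r4     | $r0=0 $r1=0 $r2=10 $r3=0 $r4=0 $r5=0 $r6=10

0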